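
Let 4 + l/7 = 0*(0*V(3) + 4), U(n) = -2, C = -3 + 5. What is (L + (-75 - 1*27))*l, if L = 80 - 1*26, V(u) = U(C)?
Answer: 1344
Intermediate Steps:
C = 2
V(u) = -2
l = -28 (l = -28 + 7*(0*(0*(-2) + 4)) = -28 + 7*(0*(0 + 4)) = -28 + 7*(0*4) = -28 + 7*0 = -28 + 0 = -28)
L = 54 (L = 80 - 26 = 54)
(L + (-75 - 1*27))*l = (54 + (-75 - 1*27))*(-28) = (54 + (-75 - 27))*(-28) = (54 - 102)*(-28) = -48*(-28) = 1344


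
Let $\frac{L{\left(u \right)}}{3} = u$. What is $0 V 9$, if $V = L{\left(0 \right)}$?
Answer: $0$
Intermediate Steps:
$L{\left(u \right)} = 3 u$
$V = 0$ ($V = 3 \cdot 0 = 0$)
$0 V 9 = 0 \cdot 0 \cdot 9 = 0 \cdot 9 = 0$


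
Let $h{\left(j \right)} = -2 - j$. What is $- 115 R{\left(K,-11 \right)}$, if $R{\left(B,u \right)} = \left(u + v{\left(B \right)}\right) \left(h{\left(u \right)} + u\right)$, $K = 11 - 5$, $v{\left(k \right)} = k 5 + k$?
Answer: $5750$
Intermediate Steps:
$v{\left(k \right)} = 6 k$ ($v{\left(k \right)} = 5 k + k = 6 k$)
$K = 6$ ($K = 11 - 5 = 6$)
$R{\left(B,u \right)} = - 12 B - 2 u$ ($R{\left(B,u \right)} = \left(u + 6 B\right) \left(\left(-2 - u\right) + u\right) = \left(u + 6 B\right) \left(-2\right) = - 12 B - 2 u$)
$- 115 R{\left(K,-11 \right)} = - 115 \left(\left(-12\right) 6 - -22\right) = - 115 \left(-72 + 22\right) = \left(-115\right) \left(-50\right) = 5750$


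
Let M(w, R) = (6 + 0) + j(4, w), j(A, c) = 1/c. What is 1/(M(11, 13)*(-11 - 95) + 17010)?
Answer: 11/180008 ≈ 6.1108e-5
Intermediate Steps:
M(w, R) = 6 + 1/w (M(w, R) = (6 + 0) + 1/w = 6 + 1/w)
1/(M(11, 13)*(-11 - 95) + 17010) = 1/((6 + 1/11)*(-11 - 95) + 17010) = 1/((6 + 1/11)*(-106) + 17010) = 1/((67/11)*(-106) + 17010) = 1/(-7102/11 + 17010) = 1/(180008/11) = 11/180008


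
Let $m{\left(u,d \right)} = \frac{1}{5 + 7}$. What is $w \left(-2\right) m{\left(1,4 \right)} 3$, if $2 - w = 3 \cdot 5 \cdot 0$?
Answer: $-1$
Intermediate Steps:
$m{\left(u,d \right)} = \frac{1}{12}$
$w = 2$ ($w = 2 - 3 \cdot 5 \cdot 0 = 2 - 15 \cdot 0 = 2 - 0 = 2 + 0 = 2$)
$w \left(-2\right) m{\left(1,4 \right)} 3 = 2 \left(-2\right) \frac{1}{12} \cdot 3 = \left(-4\right) \frac{1}{12} \cdot 3 = \left(- \frac{1}{3}\right) 3 = -1$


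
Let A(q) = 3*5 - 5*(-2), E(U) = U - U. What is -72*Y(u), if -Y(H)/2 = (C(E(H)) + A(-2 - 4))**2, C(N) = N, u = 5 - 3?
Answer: 90000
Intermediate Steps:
u = 2
E(U) = 0
A(q) = 25 (A(q) = 15 + 10 = 25)
Y(H) = -1250 (Y(H) = -2*(0 + 25)**2 = -2*25**2 = -2*625 = -1250)
-72*Y(u) = -72*(-1250) = 90000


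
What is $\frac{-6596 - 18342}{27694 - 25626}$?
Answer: $- \frac{12469}{1034} \approx -12.059$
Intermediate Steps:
$\frac{-6596 - 18342}{27694 - 25626} = - \frac{24938}{2068} = \left(-24938\right) \frac{1}{2068} = - \frac{12469}{1034}$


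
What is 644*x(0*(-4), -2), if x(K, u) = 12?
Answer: 7728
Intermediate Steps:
644*x(0*(-4), -2) = 644*12 = 7728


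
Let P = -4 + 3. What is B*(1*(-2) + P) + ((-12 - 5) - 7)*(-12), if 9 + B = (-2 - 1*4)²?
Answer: 207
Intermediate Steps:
P = -1
B = 27 (B = -9 + (-2 - 1*4)² = -9 + (-2 - 4)² = -9 + (-6)² = -9 + 36 = 27)
B*(1*(-2) + P) + ((-12 - 5) - 7)*(-12) = 27*(1*(-2) - 1) + ((-12 - 5) - 7)*(-12) = 27*(-2 - 1) + (-17 - 7)*(-12) = 27*(-3) - 24*(-12) = -81 + 288 = 207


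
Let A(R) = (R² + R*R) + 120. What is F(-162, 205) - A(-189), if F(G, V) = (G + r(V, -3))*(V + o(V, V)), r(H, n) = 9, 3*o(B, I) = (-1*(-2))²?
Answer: -103131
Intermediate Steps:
o(B, I) = 4/3 (o(B, I) = (-1*(-2))²/3 = (⅓)*2² = (⅓)*4 = 4/3)
A(R) = 120 + 2*R² (A(R) = (R² + R²) + 120 = 2*R² + 120 = 120 + 2*R²)
F(G, V) = (9 + G)*(4/3 + V) (F(G, V) = (G + 9)*(V + 4/3) = (9 + G)*(4/3 + V))
F(-162, 205) - A(-189) = (12 + 9*205 + (4/3)*(-162) - 162*205) - (120 + 2*(-189)²) = (12 + 1845 - 216 - 33210) - (120 + 2*35721) = -31569 - (120 + 71442) = -31569 - 1*71562 = -31569 - 71562 = -103131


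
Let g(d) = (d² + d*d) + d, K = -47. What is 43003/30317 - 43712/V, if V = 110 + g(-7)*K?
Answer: 1504410205/126330939 ≈ 11.908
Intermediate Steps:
g(d) = d + 2*d² (g(d) = (d² + d²) + d = 2*d² + d = d + 2*d²)
V = -4167 (V = 110 - 7*(1 + 2*(-7))*(-47) = 110 - 7*(1 - 14)*(-47) = 110 - 7*(-13)*(-47) = 110 + 91*(-47) = 110 - 4277 = -4167)
43003/30317 - 43712/V = 43003/30317 - 43712/(-4167) = 43003*(1/30317) - 43712*(-1/4167) = 43003/30317 + 43712/4167 = 1504410205/126330939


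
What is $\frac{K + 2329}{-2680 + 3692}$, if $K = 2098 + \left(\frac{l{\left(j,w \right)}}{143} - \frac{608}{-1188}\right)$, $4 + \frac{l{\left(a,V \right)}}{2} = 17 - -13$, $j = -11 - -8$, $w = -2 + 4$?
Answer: $\frac{1315079}{300564} \approx 4.3754$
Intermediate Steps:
$w = 2$
$j = -3$ ($j = -11 + 8 = -3$)
$l{\left(a,V \right)} = 52$ ($l{\left(a,V \right)} = -8 + 2 \left(17 - -13\right) = -8 + 2 \left(17 + 13\right) = -8 + 2 \cdot 30 = -8 + 60 = 52$)
$K = \frac{623366}{297}$ ($K = 2098 + \left(\frac{52}{143} - \frac{608}{-1188}\right) = 2098 + \left(52 \cdot \frac{1}{143} - - \frac{152}{297}\right) = 2098 + \left(\frac{4}{11} + \frac{152}{297}\right) = 2098 + \frac{260}{297} = \frac{623366}{297} \approx 2098.9$)
$\frac{K + 2329}{-2680 + 3692} = \frac{\frac{623366}{297} + 2329}{-2680 + 3692} = \frac{1315079}{297 \cdot 1012} = \frac{1315079}{297} \cdot \frac{1}{1012} = \frac{1315079}{300564}$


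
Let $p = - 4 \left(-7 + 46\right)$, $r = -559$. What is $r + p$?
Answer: $-715$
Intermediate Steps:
$p = -156$ ($p = \left(-4\right) 39 = -156$)
$r + p = -559 - 156 = -715$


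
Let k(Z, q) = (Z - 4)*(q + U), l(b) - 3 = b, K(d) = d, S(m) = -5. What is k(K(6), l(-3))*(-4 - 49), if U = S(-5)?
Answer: 530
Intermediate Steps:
U = -5
l(b) = 3 + b
k(Z, q) = (-5 + q)*(-4 + Z) (k(Z, q) = (Z - 4)*(q - 5) = (-4 + Z)*(-5 + q) = (-5 + q)*(-4 + Z))
k(K(6), l(-3))*(-4 - 49) = (20 - 5*6 - 4*(3 - 3) + 6*(3 - 3))*(-4 - 49) = (20 - 30 - 4*0 + 6*0)*(-53) = (20 - 30 + 0 + 0)*(-53) = -10*(-53) = 530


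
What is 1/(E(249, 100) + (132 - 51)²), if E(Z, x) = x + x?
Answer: 1/6761 ≈ 0.00014791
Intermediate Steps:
E(Z, x) = 2*x
1/(E(249, 100) + (132 - 51)²) = 1/(2*100 + (132 - 51)²) = 1/(200 + 81²) = 1/(200 + 6561) = 1/6761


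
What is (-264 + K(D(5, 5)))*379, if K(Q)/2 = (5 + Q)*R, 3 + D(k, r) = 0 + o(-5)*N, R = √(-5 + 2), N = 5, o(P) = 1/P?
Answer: -100056 + 758*I*√3 ≈ -1.0006e+5 + 1312.9*I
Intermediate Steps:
R = I*√3 (R = √(-3) = I*√3 ≈ 1.732*I)
D(k, r) = -4 (D(k, r) = -3 + (0 + 5/(-5)) = -3 + (0 - ⅕*5) = -3 + (0 - 1) = -3 - 1 = -4)
K(Q) = 2*I*√3*(5 + Q) (K(Q) = 2*((5 + Q)*(I*√3)) = 2*(I*√3*(5 + Q)) = 2*I*√3*(5 + Q))
(-264 + K(D(5, 5)))*379 = (-264 + 2*I*√3*(5 - 4))*379 = (-264 + 2*I*√3*1)*379 = (-264 + 2*I*√3)*379 = -100056 + 758*I*√3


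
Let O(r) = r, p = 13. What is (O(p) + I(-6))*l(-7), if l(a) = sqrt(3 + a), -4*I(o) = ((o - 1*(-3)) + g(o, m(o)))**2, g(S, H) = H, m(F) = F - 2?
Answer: -69*I/2 ≈ -34.5*I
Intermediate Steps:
m(F) = -2 + F
I(o) = -(1 + 2*o)**2/4 (I(o) = -((o - 1*(-3)) + (-2 + o))**2/4 = -((o + 3) + (-2 + o))**2/4 = -((3 + o) + (-2 + o))**2/4 = -(1 + 2*o)**2/4)
(O(p) + I(-6))*l(-7) = (13 - (1 + 2*(-6))**2/4)*sqrt(3 - 7) = (13 - (1 - 12)**2/4)*sqrt(-4) = (13 - 1/4*(-11)**2)*(2*I) = (13 - 1/4*121)*(2*I) = (13 - 121/4)*(2*I) = -69*I/2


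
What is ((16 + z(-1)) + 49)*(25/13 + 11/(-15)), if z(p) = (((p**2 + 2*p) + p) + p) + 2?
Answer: 14848/195 ≈ 76.144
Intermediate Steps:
z(p) = 2 + p**2 + 4*p (z(p) = ((p**2 + 3*p) + p) + 2 = (p**2 + 4*p) + 2 = 2 + p**2 + 4*p)
((16 + z(-1)) + 49)*(25/13 + 11/(-15)) = ((16 + (2 + (-1)**2 + 4*(-1))) + 49)*(25/13 + 11/(-15)) = ((16 + (2 + 1 - 4)) + 49)*(25*(1/13) + 11*(-1/15)) = ((16 - 1) + 49)*(25/13 - 11/15) = (15 + 49)*(232/195) = 64*(232/195) = 14848/195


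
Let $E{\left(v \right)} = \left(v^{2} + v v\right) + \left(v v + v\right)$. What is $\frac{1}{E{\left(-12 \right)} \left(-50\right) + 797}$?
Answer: $- \frac{1}{20203} \approx -4.9498 \cdot 10^{-5}$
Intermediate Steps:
$E{\left(v \right)} = v + 3 v^{2}$ ($E{\left(v \right)} = \left(v^{2} + v^{2}\right) + \left(v^{2} + v\right) = 2 v^{2} + \left(v + v^{2}\right) = v + 3 v^{2}$)
$\frac{1}{E{\left(-12 \right)} \left(-50\right) + 797} = \frac{1}{- 12 \left(1 + 3 \left(-12\right)\right) \left(-50\right) + 797} = \frac{1}{- 12 \left(1 - 36\right) \left(-50\right) + 797} = \frac{1}{\left(-12\right) \left(-35\right) \left(-50\right) + 797} = \frac{1}{420 \left(-50\right) + 797} = \frac{1}{-21000 + 797} = \frac{1}{-20203} = - \frac{1}{20203}$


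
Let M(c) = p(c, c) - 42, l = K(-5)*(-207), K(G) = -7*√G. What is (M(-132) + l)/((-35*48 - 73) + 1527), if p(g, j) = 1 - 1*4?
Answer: 45/226 - 1449*I*√5/226 ≈ 0.19912 - 14.337*I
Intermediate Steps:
p(g, j) = -3 (p(g, j) = 1 - 4 = -3)
l = 1449*I*√5 (l = -7*I*√5*(-207) = 1449*I*√5 ≈ 3240.1*I)
M(c) = -45 (M(c) = -3 - 42 = -45)
(M(-132) + l)/((-35*48 - 73) + 1527) = (-45 + 1449*I*√5)/((-35*48 - 73) + 1527) = (-45 + 1449*I*√5)/((-1680 - 73) + 1527) = (-45 + 1449*I*√5)/(-1753 + 1527) = (-45 + 1449*I*√5)/(-226) = (-45 + 1449*I*√5)*(-1/226) = 45/226 - 1449*I*√5/226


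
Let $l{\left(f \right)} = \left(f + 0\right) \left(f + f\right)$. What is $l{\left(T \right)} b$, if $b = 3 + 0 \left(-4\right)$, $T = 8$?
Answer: $384$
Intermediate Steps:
$b = 3$ ($b = 3 + 0 = 3$)
$l{\left(f \right)} = 2 f^{2}$ ($l{\left(f \right)} = f 2 f = 2 f^{2}$)
$l{\left(T \right)} b = 2 \cdot 8^{2} \cdot 3 = 2 \cdot 64 \cdot 3 = 128 \cdot 3 = 384$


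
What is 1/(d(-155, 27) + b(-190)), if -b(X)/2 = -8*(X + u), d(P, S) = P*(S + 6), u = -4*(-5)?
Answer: -1/7835 ≈ -0.00012763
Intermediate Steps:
u = 20
d(P, S) = P*(6 + S)
b(X) = 320 + 16*X (b(X) = -(-16)*(X + 20) = -(-16)*(20 + X) = -2*(-160 - 8*X) = 320 + 16*X)
1/(d(-155, 27) + b(-190)) = 1/(-155*(6 + 27) + (320 + 16*(-190))) = 1/(-155*33 + (320 - 3040)) = 1/(-5115 - 2720) = 1/(-7835) = -1/7835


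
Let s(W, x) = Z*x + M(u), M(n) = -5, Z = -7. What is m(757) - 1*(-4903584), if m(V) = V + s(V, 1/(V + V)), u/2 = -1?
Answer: 7425164697/1514 ≈ 4.9043e+6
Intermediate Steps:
u = -2 (u = 2*(-1) = -2)
s(W, x) = -5 - 7*x (s(W, x) = -7*x - 5 = -5 - 7*x)
m(V) = -5 + V - 7/(2*V) (m(V) = V + (-5 - 7/(V + V)) = V + (-5 - 7*1/(2*V)) = V + (-5 - 7/(2*V)) = -5 + V - 7/(2*V))
m(757) - 1*(-4903584) = (-5 + 757 - 7/2/757) - 1*(-4903584) = (-5 + 757 - 7/2*1/757) + 4903584 = (-5 + 757 - 7/1514) + 4903584 = 1138521/1514 + 4903584 = 7425164697/1514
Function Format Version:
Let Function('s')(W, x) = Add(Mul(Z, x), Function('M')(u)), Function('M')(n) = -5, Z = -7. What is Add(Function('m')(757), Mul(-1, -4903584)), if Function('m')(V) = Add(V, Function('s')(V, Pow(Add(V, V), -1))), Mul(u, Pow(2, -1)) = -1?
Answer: Rational(7425164697, 1514) ≈ 4.9043e+6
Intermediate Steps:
u = -2 (u = Mul(2, -1) = -2)
Function('s')(W, x) = Add(-5, Mul(-7, x)) (Function('s')(W, x) = Add(Mul(-7, x), -5) = Add(-5, Mul(-7, x)))
Function('m')(V) = Add(-5, V, Mul(Rational(-7, 2), Pow(V, -1))) (Function('m')(V) = Add(V, Add(-5, Mul(-7, Pow(Add(V, V), -1)))) = Add(V, Add(-5, Mul(-7, Pow(Mul(2, V), -1)))) = Add(V, Add(-5, Mul(-7, Mul(Rational(1, 2), Pow(V, -1))))) = Add(V, Add(-5, Mul(Rational(-7, 2), Pow(V, -1)))) = Add(-5, V, Mul(Rational(-7, 2), Pow(V, -1))))
Add(Function('m')(757), Mul(-1, -4903584)) = Add(Add(-5, 757, Mul(Rational(-7, 2), Pow(757, -1))), Mul(-1, -4903584)) = Add(Add(-5, 757, Mul(Rational(-7, 2), Rational(1, 757))), 4903584) = Add(Add(-5, 757, Rational(-7, 1514)), 4903584) = Add(Rational(1138521, 1514), 4903584) = Rational(7425164697, 1514)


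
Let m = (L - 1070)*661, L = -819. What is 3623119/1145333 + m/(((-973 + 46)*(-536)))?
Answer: 370130385311/569083898376 ≈ 0.65040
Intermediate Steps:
m = -1248629 (m = (-819 - 1070)*661 = -1889*661 = -1248629)
3623119/1145333 + m/(((-973 + 46)*(-536))) = 3623119/1145333 - 1248629*(-1/(536*(-973 + 46))) = 3623119*(1/1145333) - 1248629/((-927*(-536))) = 3623119/1145333 - 1248629/496872 = 370130385311/569083898376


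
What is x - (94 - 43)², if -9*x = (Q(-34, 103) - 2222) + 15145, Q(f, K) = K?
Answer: -12145/3 ≈ -4048.3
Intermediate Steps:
x = -4342/3 (x = -((103 - 2222) + 15145)/9 = -(-2119 + 15145)/9 = -⅑*13026 = -4342/3 ≈ -1447.3)
x - (94 - 43)² = -4342/3 - (94 - 43)² = -4342/3 - 1*51² = -4342/3 - 1*2601 = -4342/3 - 2601 = -12145/3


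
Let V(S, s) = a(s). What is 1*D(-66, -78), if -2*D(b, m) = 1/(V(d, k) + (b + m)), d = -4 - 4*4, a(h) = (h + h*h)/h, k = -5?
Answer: 1/296 ≈ 0.0033784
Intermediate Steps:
a(h) = (h + h²)/h
d = -20 (d = -4 - 16 = -20)
V(S, s) = 1 + s
D(b, m) = -1/(2*(-4 + b + m)) (D(b, m) = -1/(2*((1 - 5) + (b + m))) = -1/(2*(-4 + (b + m))) = -1/(2*(-4 + b + m)))
1*D(-66, -78) = 1*(-1/(-8 + 2*(-66) + 2*(-78))) = 1*(-1/(-8 - 132 - 156)) = 1*(-1/(-296)) = 1*(-1*(-1/296)) = 1*(1/296) = 1/296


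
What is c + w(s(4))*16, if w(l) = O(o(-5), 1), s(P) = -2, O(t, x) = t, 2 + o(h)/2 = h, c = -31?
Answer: -255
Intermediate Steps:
o(h) = -4 + 2*h
w(l) = -14 (w(l) = -4 + 2*(-5) = -4 - 10 = -14)
c + w(s(4))*16 = -31 - 14*16 = -31 - 224 = -255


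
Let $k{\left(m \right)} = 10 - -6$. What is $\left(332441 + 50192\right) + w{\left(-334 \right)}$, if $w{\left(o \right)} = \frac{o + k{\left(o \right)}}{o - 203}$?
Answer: $\frac{68491413}{179} \approx 3.8263 \cdot 10^{5}$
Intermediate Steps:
$k{\left(m \right)} = 16$ ($k{\left(m \right)} = 10 + 6 = 16$)
$w{\left(o \right)} = \frac{16 + o}{-203 + o}$ ($w{\left(o \right)} = \frac{o + 16}{o - 203} = \frac{16 + o}{-203 + o}$)
$\left(332441 + 50192\right) + w{\left(-334 \right)} = \left(332441 + 50192\right) + \frac{16 - 334}{-203 - 334} = 382633 + \frac{1}{-537} \left(-318\right) = 382633 - - \frac{106}{179} = 382633 + \frac{106}{179} = \frac{68491413}{179}$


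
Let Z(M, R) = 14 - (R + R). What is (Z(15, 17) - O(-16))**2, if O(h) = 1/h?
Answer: 101761/256 ≈ 397.50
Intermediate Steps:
Z(M, R) = 14 - 2*R
(Z(15, 17) - O(-16))**2 = ((14 - 2*17) - 1/(-16))**2 = ((14 - 34) - 1*(-1/16))**2 = (-20 + 1/16)**2 = (-319/16)**2 = 101761/256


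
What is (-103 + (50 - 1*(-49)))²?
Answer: 16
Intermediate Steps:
(-103 + (50 - 1*(-49)))² = (-103 + (50 + 49))² = (-103 + 99)² = (-4)² = 16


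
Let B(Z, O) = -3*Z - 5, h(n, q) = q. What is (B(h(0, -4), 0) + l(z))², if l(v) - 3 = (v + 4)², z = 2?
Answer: 2116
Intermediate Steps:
l(v) = 3 + (4 + v)² (l(v) = 3 + (v + 4)² = 3 + (4 + v)²)
B(Z, O) = -5 - 3*Z
(B(h(0, -4), 0) + l(z))² = ((-5 - 3*(-4)) + (3 + (4 + 2)²))² = ((-5 + 12) + (3 + 6²))² = (7 + (3 + 36))² = (7 + 39)² = 46² = 2116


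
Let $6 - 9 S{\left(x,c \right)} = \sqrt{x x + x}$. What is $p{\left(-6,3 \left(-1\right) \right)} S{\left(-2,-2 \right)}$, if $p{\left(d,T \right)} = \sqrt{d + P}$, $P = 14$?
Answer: $- \frac{4}{9} + \frac{4 \sqrt{2}}{3} \approx 1.4412$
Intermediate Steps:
$p{\left(d,T \right)} = \sqrt{14 + d}$ ($p{\left(d,T \right)} = \sqrt{d + 14} = \sqrt{14 + d}$)
$S{\left(x,c \right)} = \frac{2}{3} - \frac{\sqrt{x + x^{2}}}{9}$ ($S{\left(x,c \right)} = \frac{2}{3} - \frac{\sqrt{x x + x}}{9} = \frac{2}{3} - \frac{\sqrt{x^{2} + x}}{9} = \frac{2}{3} - \frac{\sqrt{x + x^{2}}}{9}$)
$p{\left(-6,3 \left(-1\right) \right)} S{\left(-2,-2 \right)} = \sqrt{14 - 6} \left(\frac{2}{3} - \frac{\sqrt{- 2 \left(1 - 2\right)}}{9}\right) = \sqrt{8} \left(\frac{2}{3} - \frac{\sqrt{\left(-2\right) \left(-1\right)}}{9}\right) = 2 \sqrt{2} \left(\frac{2}{3} - \frac{\sqrt{2}}{9}\right)$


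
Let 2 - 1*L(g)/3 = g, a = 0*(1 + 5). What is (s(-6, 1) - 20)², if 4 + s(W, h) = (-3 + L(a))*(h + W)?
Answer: 1521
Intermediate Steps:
a = 0 (a = 0*6 = 0)
L(g) = 6 - 3*g
s(W, h) = -4 + 3*W + 3*h (s(W, h) = -4 + (-3 + (6 - 3*0))*(h + W) = -4 + (-3 + (6 + 0))*(W + h) = -4 + (-3 + 6)*(W + h) = -4 + 3*(W + h) = -4 + (3*W + 3*h) = -4 + 3*W + 3*h)
(s(-6, 1) - 20)² = ((-4 + 3*(-6) + 3*1) - 20)² = ((-4 - 18 + 3) - 20)² = (-19 - 20)² = (-39)² = 1521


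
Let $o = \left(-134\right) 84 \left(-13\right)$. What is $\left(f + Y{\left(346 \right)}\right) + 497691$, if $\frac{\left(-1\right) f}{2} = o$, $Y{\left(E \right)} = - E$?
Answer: $204689$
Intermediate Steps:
$o = 146328$ ($o = \left(-11256\right) \left(-13\right) = 146328$)
$f = -292656$ ($f = \left(-2\right) 146328 = -292656$)
$\left(f + Y{\left(346 \right)}\right) + 497691 = \left(-292656 - 346\right) + 497691 = -293002 + 497691 = 204689$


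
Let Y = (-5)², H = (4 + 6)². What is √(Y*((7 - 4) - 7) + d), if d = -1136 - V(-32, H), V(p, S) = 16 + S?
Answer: 26*I*√2 ≈ 36.77*I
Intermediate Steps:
H = 100 (H = 10² = 100)
Y = 25
d = -1252 (d = -1136 - (16 + 100) = -1136 - 1*116 = -1136 - 116 = -1252)
√(Y*((7 - 4) - 7) + d) = √(25*((7 - 4) - 7) - 1252) = √(25*(3 - 7) - 1252) = √(25*(-4) - 1252) = √(-100 - 1252) = √(-1352) = 26*I*√2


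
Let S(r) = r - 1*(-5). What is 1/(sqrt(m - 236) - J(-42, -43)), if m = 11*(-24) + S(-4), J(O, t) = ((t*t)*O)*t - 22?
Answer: -3339272/11150737490483 - I*sqrt(499)/11150737490483 ≈ -2.9947e-7 - 2.0033e-12*I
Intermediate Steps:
J(O, t) = -22 + O*t**3 (J(O, t) = (t**2*O)*t - 22 = (O*t**2)*t - 22 = O*t**3 - 22 = -22 + O*t**3)
S(r) = 5 + r (S(r) = r + 5 = 5 + r)
m = -263 (m = 11*(-24) + (5 - 4) = -264 + 1 = -263)
1/(sqrt(m - 236) - J(-42, -43)) = 1/(sqrt(-263 - 236) - (-22 - 42*(-43)**3)) = 1/(sqrt(-499) - (-22 - 42*(-79507))) = 1/(I*sqrt(499) - (-22 + 3339294)) = 1/(I*sqrt(499) - 1*3339272) = 1/(I*sqrt(499) - 3339272) = 1/(-3339272 + I*sqrt(499))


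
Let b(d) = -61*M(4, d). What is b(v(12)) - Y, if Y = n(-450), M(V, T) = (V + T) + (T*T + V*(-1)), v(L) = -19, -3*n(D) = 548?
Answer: -62038/3 ≈ -20679.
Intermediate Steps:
n(D) = -548/3 (n(D) = -⅓*548 = -548/3)
M(V, T) = T + T² (M(V, T) = (T + V) + (T² - V) = T + T²)
Y = -548/3 ≈ -182.67
b(d) = -61*d*(1 + d)
b(v(12)) - Y = -61*(-19)*(1 - 19) - 1*(-548/3) = -61*(-19)*(-18) + 548/3 = -20862 + 548/3 = -62038/3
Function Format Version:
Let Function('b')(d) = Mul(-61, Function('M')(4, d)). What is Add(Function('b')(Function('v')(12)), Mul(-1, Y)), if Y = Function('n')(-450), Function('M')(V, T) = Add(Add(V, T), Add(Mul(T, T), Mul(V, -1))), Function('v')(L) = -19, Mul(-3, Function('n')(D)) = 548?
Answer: Rational(-62038, 3) ≈ -20679.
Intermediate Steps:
Function('n')(D) = Rational(-548, 3) (Function('n')(D) = Mul(Rational(-1, 3), 548) = Rational(-548, 3))
Function('M')(V, T) = Add(T, Pow(T, 2)) (Function('M')(V, T) = Add(Add(T, V), Add(Pow(T, 2), Mul(-1, V))) = Add(T, Pow(T, 2)))
Y = Rational(-548, 3) ≈ -182.67
Function('b')(d) = Mul(-61, d, Add(1, d)) (Function('b')(d) = Mul(-61, Mul(d, Add(1, d))) = Mul(-61, d, Add(1, d)))
Add(Function('b')(Function('v')(12)), Mul(-1, Y)) = Add(Mul(-61, -19, Add(1, -19)), Mul(-1, Rational(-548, 3))) = Add(Mul(-61, -19, -18), Rational(548, 3)) = Add(-20862, Rational(548, 3)) = Rational(-62038, 3)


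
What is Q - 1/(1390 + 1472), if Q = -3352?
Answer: -9593425/2862 ≈ -3352.0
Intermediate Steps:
Q - 1/(1390 + 1472) = -3352 - 1/(1390 + 1472) = -3352 - 1/2862 = -9593425/2862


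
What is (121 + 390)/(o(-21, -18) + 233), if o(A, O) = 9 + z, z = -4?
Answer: 73/34 ≈ 2.1471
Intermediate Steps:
o(A, O) = 5 (o(A, O) = 9 - 4 = 5)
(121 + 390)/(o(-21, -18) + 233) = (121 + 390)/(5 + 233) = 511/238 = 511*(1/238) = 73/34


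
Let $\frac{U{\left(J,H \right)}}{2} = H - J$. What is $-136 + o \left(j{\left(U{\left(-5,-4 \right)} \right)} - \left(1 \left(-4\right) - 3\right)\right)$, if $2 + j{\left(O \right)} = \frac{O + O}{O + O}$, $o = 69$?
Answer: $278$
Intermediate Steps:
$U{\left(J,H \right)} = - 2 J + 2 H$ ($U{\left(J,H \right)} = 2 \left(H - J\right) = - 2 J + 2 H$)
$j{\left(O \right)} = -1$ ($j{\left(O \right)} = -2 + \frac{O + O}{O + O} = -2 + \frac{2 O}{2 O} = -2 + 2 O \frac{1}{2 O} = -2 + 1 = -1$)
$-136 + o \left(j{\left(U{\left(-5,-4 \right)} \right)} - \left(1 \left(-4\right) - 3\right)\right) = -136 + 69 \left(-1 - \left(1 \left(-4\right) - 3\right)\right) = -136 + 69 \left(-1 - \left(-4 - 3\right)\right) = -136 + 69 \left(-1 - -7\right) = -136 + 69 \left(-1 + 7\right) = -136 + 69 \cdot 6 = -136 + 414 = 278$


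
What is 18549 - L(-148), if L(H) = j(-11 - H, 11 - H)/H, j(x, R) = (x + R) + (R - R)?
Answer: 18551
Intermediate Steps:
j(x, R) = R + x (j(x, R) = (R + x) + 0 = R + x)
L(H) = -2 (L(H) = ((11 - H) + (-11 - H))/H = (-2*H)/H = -2)
18549 - L(-148) = 18549 - 1*(-2) = 18549 + 2 = 18551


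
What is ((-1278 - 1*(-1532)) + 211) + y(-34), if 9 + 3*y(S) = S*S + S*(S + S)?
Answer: 1618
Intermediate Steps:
y(S) = -3 + S² (y(S) = -3 + (S*S + S*(S + S))/3 = -3 + (S² + S*(2*S))/3 = -3 + (S² + 2*S²)/3 = -3 + (3*S²)/3 = -3 + S²)
((-1278 - 1*(-1532)) + 211) + y(-34) = ((-1278 - 1*(-1532)) + 211) + (-3 + (-34)²) = ((-1278 + 1532) + 211) + (-3 + 1156) = (254 + 211) + 1153 = 465 + 1153 = 1618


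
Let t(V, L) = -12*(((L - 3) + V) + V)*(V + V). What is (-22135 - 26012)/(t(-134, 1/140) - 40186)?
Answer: 1685145/31909466 ≈ 0.052810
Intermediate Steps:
t(V, L) = -24*V*(-3 + L + 2*V) (t(V, L) = -12*(((-3 + L) + V) + V)*2*V = -12*((-3 + L + V) + V)*2*V = -12*(-3 + L + 2*V)*2*V = -24*V*(-3 + L + 2*V))
(-22135 - 26012)/(t(-134, 1/140) - 40186) = (-22135 - 26012)/(24*(-134)*(3 - 1/140 - 2*(-134)) - 40186) = -48147/(24*(-134)*(3 - 1*1/140 + 268) - 40186) = -48147/(24*(-134)*(3 - 1/140 + 268) - 40186) = -48147/(24*(-134)*(37939/140) - 40186) = -48147/(-30502956/35 - 40186) = -48147/(-31909466/35) = -48147*(-35/31909466) = 1685145/31909466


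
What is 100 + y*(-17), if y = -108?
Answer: 1936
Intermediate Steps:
100 + y*(-17) = 100 - 108*(-17) = 100 + 1836 = 1936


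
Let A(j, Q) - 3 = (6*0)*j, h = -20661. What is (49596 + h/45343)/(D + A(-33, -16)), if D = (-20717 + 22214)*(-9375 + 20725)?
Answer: 107086227/36686703899 ≈ 0.0029189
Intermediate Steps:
D = 16990950 (D = 1497*11350 = 16990950)
A(j, Q) = 3 (A(j, Q) = 3 + (6*0)*j = 3 + 0*j = 3 + 0 = 3)
(49596 + h/45343)/(D + A(-33, -16)) = (49596 - 20661/45343)/(16990950 + 3) = (49596 - 20661*1/45343)/16990953 = (49596 - 20661/45343)*(1/16990953) = (2248810767/45343)*(1/16990953) = 107086227/36686703899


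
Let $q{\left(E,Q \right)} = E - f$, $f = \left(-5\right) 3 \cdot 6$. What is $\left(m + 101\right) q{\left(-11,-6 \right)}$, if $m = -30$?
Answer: $5609$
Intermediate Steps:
$f = -90$ ($f = \left(-15\right) 6 = -90$)
$q{\left(E,Q \right)} = 90 + E$ ($q{\left(E,Q \right)} = E - -90 = E + 90 = 90 + E$)
$\left(m + 101\right) q{\left(-11,-6 \right)} = \left(-30 + 101\right) \left(90 - 11\right) = 71 \cdot 79 = 5609$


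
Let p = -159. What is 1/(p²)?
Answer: 1/25281 ≈ 3.9555e-5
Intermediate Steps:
1/(p²) = 1/((-159)²) = 1/25281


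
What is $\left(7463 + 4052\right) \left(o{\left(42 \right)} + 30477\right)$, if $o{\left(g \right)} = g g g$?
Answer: $1204065975$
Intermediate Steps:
$o{\left(g \right)} = g^{3}$ ($o{\left(g \right)} = g^{2} g = g^{3}$)
$\left(7463 + 4052\right) \left(o{\left(42 \right)} + 30477\right) = \left(7463 + 4052\right) \left(42^{3} + 30477\right) = 11515 \left(74088 + 30477\right) = 11515 \cdot 104565 = 1204065975$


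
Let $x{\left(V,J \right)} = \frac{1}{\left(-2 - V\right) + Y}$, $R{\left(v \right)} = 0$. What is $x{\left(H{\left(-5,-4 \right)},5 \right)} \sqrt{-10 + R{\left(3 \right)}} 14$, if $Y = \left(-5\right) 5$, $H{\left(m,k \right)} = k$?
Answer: $- \frac{14 i \sqrt{10}}{23} \approx - 1.9249 i$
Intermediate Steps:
$Y = -25$
$x{\left(V,J \right)} = \frac{1}{-27 - V}$ ($x{\left(V,J \right)} = \frac{1}{\left(-2 - V\right) - 25} = \frac{1}{-27 - V}$)
$x{\left(H{\left(-5,-4 \right)},5 \right)} \sqrt{-10 + R{\left(3 \right)}} 14 = - \frac{1}{27 - 4} \sqrt{-10 + 0} \cdot 14 = - \frac{1}{23} \sqrt{-10} \cdot 14 = \left(-1\right) \frac{1}{23} i \sqrt{10} \cdot 14 = - \frac{i \sqrt{10}}{23} \cdot 14 = - \frac{14 i \sqrt{10}}{23}$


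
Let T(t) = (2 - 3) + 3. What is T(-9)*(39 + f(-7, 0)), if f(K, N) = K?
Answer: 64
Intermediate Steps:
T(t) = 2 (T(t) = -1 + 3 = 2)
T(-9)*(39 + f(-7, 0)) = 2*(39 - 7) = 2*32 = 64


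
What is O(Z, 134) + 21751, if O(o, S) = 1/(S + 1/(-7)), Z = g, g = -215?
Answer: 20380694/937 ≈ 21751.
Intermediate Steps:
Z = -215
O(o, S) = 1/(-⅐ + S) (O(o, S) = 1/(S - ⅐) = 1/(-⅐ + S))
O(Z, 134) + 21751 = 7/(-1 + 7*134) + 21751 = 7/(-1 + 938) + 21751 = 7/937 + 21751 = 20380694/937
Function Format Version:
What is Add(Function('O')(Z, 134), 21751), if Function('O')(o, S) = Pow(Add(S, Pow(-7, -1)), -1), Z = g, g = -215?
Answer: Rational(20380694, 937) ≈ 21751.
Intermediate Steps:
Z = -215
Function('O')(o, S) = Pow(Add(Rational(-1, 7), S), -1) (Function('O')(o, S) = Pow(Add(S, Rational(-1, 7)), -1) = Pow(Add(Rational(-1, 7), S), -1))
Add(Function('O')(Z, 134), 21751) = Add(Mul(7, Pow(Add(-1, Mul(7, 134)), -1)), 21751) = Add(Mul(7, Pow(Add(-1, 938), -1)), 21751) = Add(Mul(7, Pow(937, -1)), 21751) = Add(Mul(7, Rational(1, 937)), 21751) = Add(Rational(7, 937), 21751) = Rational(20380694, 937)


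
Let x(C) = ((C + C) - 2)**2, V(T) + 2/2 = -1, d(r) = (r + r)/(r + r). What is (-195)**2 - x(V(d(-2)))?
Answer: 37989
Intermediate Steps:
d(r) = 1 (d(r) = (2*r)/((2*r)) = (2*r)*(1/(2*r)) = 1)
V(T) = -2 (V(T) = -1 - 1 = -2)
x(C) = (-2 + 2*C)**2 (x(C) = (2*C - 2)**2 = (-2 + 2*C)**2)
(-195)**2 - x(V(d(-2))) = (-195)**2 - 4*(-1 - 2)**2 = 38025 - 4*(-3)**2 = 38025 - 4*9 = 38025 - 1*36 = 38025 - 36 = 37989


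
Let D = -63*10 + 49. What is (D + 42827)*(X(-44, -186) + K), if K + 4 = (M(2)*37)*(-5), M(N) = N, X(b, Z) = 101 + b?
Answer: -13391982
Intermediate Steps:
D = -581 (D = -630 + 49 = -581)
K = -374 (K = -4 + (2*37)*(-5) = -4 + 74*(-5) = -4 - 370 = -374)
(D + 42827)*(X(-44, -186) + K) = (-581 + 42827)*((101 - 44) - 374) = 42246*(57 - 374) = 42246*(-317) = -13391982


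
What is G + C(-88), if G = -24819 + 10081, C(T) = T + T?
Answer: -14914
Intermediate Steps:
C(T) = 2*T
G = -14738
G + C(-88) = -14738 + 2*(-88) = -14738 - 176 = -14914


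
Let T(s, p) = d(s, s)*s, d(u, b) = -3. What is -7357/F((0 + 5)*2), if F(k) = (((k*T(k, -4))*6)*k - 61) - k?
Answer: 7357/18071 ≈ 0.40712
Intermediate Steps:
T(s, p) = -3*s
F(k) = -61 - k - 18*k³ (F(k) = (((k*(-3*k))*6)*k - 61) - k = ((-3*k²*6)*k - 61) - k = ((-18*k²)*k - 61) - k = (-18*k³ - 61) - k = (-61 - 18*k³) - k = -61 - k - 18*k³)
-7357/F((0 + 5)*2) = -7357/(-61 - (0 + 5)*2 - 18*8*(0 + 5)³) = -7357/(-61 - 5*2 - 18*(5*2)³) = -7357/(-61 - 1*10 - 18*10³) = -7357/(-61 - 10 - 18*1000) = -7357/(-61 - 10 - 18000) = -7357/(-18071) = -7357*(-1/18071) = 7357/18071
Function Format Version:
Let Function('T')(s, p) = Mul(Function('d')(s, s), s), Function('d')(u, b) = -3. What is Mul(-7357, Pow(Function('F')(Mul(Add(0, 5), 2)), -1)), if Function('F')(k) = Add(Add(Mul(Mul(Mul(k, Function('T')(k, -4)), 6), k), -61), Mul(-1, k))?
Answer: Rational(7357, 18071) ≈ 0.40712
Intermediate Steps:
Function('T')(s, p) = Mul(-3, s)
Function('F')(k) = Add(-61, Mul(-1, k), Mul(-18, Pow(k, 3))) (Function('F')(k) = Add(Add(Mul(Mul(Mul(k, Mul(-3, k)), 6), k), -61), Mul(-1, k)) = Add(Add(Mul(Mul(Mul(-3, Pow(k, 2)), 6), k), -61), Mul(-1, k)) = Add(Add(Mul(Mul(-18, Pow(k, 2)), k), -61), Mul(-1, k)) = Add(Add(Mul(-18, Pow(k, 3)), -61), Mul(-1, k)) = Add(Add(-61, Mul(-18, Pow(k, 3))), Mul(-1, k)) = Add(-61, Mul(-1, k), Mul(-18, Pow(k, 3))))
Mul(-7357, Pow(Function('F')(Mul(Add(0, 5), 2)), -1)) = Mul(-7357, Pow(Add(-61, Mul(-1, Mul(Add(0, 5), 2)), Mul(-18, Pow(Mul(Add(0, 5), 2), 3))), -1)) = Mul(-7357, Pow(Add(-61, Mul(-1, Mul(5, 2)), Mul(-18, Pow(Mul(5, 2), 3))), -1)) = Mul(-7357, Pow(Add(-61, Mul(-1, 10), Mul(-18, Pow(10, 3))), -1)) = Mul(-7357, Pow(Add(-61, -10, Mul(-18, 1000)), -1)) = Mul(-7357, Pow(Add(-61, -10, -18000), -1)) = Mul(-7357, Pow(-18071, -1)) = Mul(-7357, Rational(-1, 18071)) = Rational(7357, 18071)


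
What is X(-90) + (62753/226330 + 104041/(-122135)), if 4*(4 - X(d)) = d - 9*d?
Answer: -15018518839/85054814 ≈ -176.57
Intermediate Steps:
X(d) = 4 + 2*d (X(d) = 4 - (d - 9*d)/4 = 4 - (-2)*d = 4 + 2*d)
X(-90) + (62753/226330 + 104041/(-122135)) = (4 + 2*(-90)) + (62753/226330 + 104041/(-122135)) = (4 - 180) + (62753*(1/226330) + 104041*(-1/122135)) = -176 + (62753/226330 - 104041/122135) = -176 - 48871575/85054814 = -15018518839/85054814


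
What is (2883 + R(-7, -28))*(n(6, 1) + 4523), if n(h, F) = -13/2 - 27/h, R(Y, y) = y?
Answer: 12881760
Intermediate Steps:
n(h, F) = -13/2 - 27/h (n(h, F) = -13*½ - 27/h = -13/2 - 27/h)
(2883 + R(-7, -28))*(n(6, 1) + 4523) = (2883 - 28)*((-13/2 - 27/6) + 4523) = 2855*((-13/2 - 27*⅙) + 4523) = 2855*((-13/2 - 9/2) + 4523) = 2855*(-11 + 4523) = 2855*4512 = 12881760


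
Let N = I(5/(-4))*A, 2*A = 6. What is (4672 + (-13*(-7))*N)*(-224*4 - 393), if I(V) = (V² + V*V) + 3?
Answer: -65420617/8 ≈ -8.1776e+6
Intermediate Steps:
I(V) = 3 + 2*V² (I(V) = (V² + V²) + 3 = 2*V² + 3 = 3 + 2*V²)
A = 3 (A = (½)*6 = 3)
N = 147/8 (N = (3 + 2*(5/(-4))²)*3 = (3 + 2*(5*(-¼))²)*3 = (3 + 2*(-5/4)²)*3 = (3 + 2*(25/16))*3 = (3 + 25/8)*3 = (49/8)*3 = 147/8 ≈ 18.375)
(4672 + (-13*(-7))*N)*(-224*4 - 393) = (4672 - 13*(-7)*(147/8))*(-224*4 - 393) = (4672 + 91*(147/8))*(-896 - 393) = (4672 + 13377/8)*(-1289) = (50753/8)*(-1289) = -65420617/8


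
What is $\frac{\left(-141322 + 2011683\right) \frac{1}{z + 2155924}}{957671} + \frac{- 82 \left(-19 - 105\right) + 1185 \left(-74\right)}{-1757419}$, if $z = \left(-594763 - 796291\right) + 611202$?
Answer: $\frac{102163658385601123}{2315969372644226728} \approx 0.044113$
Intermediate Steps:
$z = -779852$ ($z = -1391054 + 611202 = -779852$)
$\frac{\left(-141322 + 2011683\right) \frac{1}{z + 2155924}}{957671} + \frac{- 82 \left(-19 - 105\right) + 1185 \left(-74\right)}{-1757419} = \frac{\left(-141322 + 2011683\right) \frac{1}{-779852 + 2155924}}{957671} + \frac{- 82 \left(-19 - 105\right) + 1185 \left(-74\right)}{-1757419} = \frac{1870361}{1376072} \cdot \frac{1}{957671} + \left(\left(-82\right) \left(-124\right) - 87690\right) \left(- \frac{1}{1757419}\right) = 1870361 \cdot \frac{1}{1376072} \cdot \frac{1}{957671} + \left(10168 - 87690\right) \left(- \frac{1}{1757419}\right) = \frac{1870361}{1376072} \cdot \frac{1}{957671} - - \frac{77522}{1757419} = \frac{1870361}{1317824248312} + \frac{77522}{1757419} = \frac{102163658385601123}{2315969372644226728}$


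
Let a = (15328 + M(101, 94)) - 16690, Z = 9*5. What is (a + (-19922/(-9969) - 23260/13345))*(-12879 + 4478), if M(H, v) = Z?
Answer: 294328755305507/26607261 ≈ 1.1062e+7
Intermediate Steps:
Z = 45
M(H, v) = 45
a = -1317 (a = (15328 + 45) - 16690 = 15373 - 16690 = -1317)
(a + (-19922/(-9969) - 23260/13345))*(-12879 + 4478) = (-1317 + (-19922/(-9969) - 23260/13345))*(-12879 + 4478) = (-1317 + (-19922*(-1/9969) - 23260*1/13345))*(-8401) = (-1317 + (19922/9969 - 4652/2669))*(-8401) = (-1317 + 6796030/26607261)*(-8401) = -35034966707/26607261*(-8401) = 294328755305507/26607261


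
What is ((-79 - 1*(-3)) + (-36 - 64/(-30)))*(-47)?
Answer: 77456/15 ≈ 5163.7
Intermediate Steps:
((-79 - 1*(-3)) + (-36 - 64/(-30)))*(-47) = ((-79 + 3) + (-36 - 64*(-1)/30))*(-47) = (-76 + (-36 - 1*(-32/15)))*(-47) = (-76 + (-36 + 32/15))*(-47) = (-76 - 508/15)*(-47) = -1648/15*(-47) = 77456/15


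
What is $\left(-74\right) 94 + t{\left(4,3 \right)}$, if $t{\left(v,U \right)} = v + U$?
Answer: $-6949$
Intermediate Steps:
$t{\left(v,U \right)} = U + v$
$\left(-74\right) 94 + t{\left(4,3 \right)} = \left(-74\right) 94 + \left(3 + 4\right) = -6956 + 7 = -6949$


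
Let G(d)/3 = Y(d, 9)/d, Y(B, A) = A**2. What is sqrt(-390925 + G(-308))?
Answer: I*sqrt(9271196011)/154 ≈ 625.24*I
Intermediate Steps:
G(d) = 243/d (G(d) = 3*(9**2/d) = 3*(81/d) = 243/d)
sqrt(-390925 + G(-308)) = sqrt(-390925 + 243/(-308)) = sqrt(-390925 + 243*(-1/308)) = sqrt(-390925 - 243/308) = sqrt(-120405143/308) = I*sqrt(9271196011)/154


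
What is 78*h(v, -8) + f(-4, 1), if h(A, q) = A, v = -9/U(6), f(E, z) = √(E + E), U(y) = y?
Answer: -117 + 2*I*√2 ≈ -117.0 + 2.8284*I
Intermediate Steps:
f(E, z) = √2*√E (f(E, z) = √(2*E) = √2*√E)
v = -3/2 (v = -9/6 = -9*⅙ = -3/2 ≈ -1.5000)
78*h(v, -8) + f(-4, 1) = 78*(-3/2) + √2*√(-4) = -117 + √2*(2*I) = -117 + 2*I*√2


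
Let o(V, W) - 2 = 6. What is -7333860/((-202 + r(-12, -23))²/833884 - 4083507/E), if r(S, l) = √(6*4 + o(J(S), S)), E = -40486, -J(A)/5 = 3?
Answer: -52719696100679406504392826360/725403296204825835922969 - 1012440178026896952143040*√2/725403296204825835922969 ≈ -72678.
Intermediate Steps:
J(A) = -15 (J(A) = -5*3 = -15)
o(V, W) = 8 (o(V, W) = 2 + 6 = 8)
r(S, l) = 4*√2 (r(S, l) = √(6*4 + 8) = √(24 + 8) = √32 = 4*√2)
-7333860/((-202 + r(-12, -23))²/833884 - 4083507/E) = -7333860/((-202 + 4*√2)²/833884 - 4083507/(-40486)) = -7333860/((-202 + 4*√2)²*(1/833884) - 4083507*(-1/40486)) = -7333860/((-202 + 4*√2)²/833884 + 4083507/40486) = -7333860/(4083507/40486 + (-202 + 4*√2)²/833884)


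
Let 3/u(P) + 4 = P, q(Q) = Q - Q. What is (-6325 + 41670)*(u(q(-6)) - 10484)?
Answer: -1482333955/4 ≈ -3.7058e+8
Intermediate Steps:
q(Q) = 0
u(P) = 3/(-4 + P)
(-6325 + 41670)*(u(q(-6)) - 10484) = (-6325 + 41670)*(3/(-4 + 0) - 10484) = 35345*(3/(-4) - 10484) = 35345*(3*(-1/4) - 10484) = 35345*(-3/4 - 10484) = 35345*(-41939/4) = -1482333955/4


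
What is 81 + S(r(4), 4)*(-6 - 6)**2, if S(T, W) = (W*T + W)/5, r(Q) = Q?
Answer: 657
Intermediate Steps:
S(T, W) = W/5 + T*W/5 (S(T, W) = (T*W + W)*(1/5) = (W + T*W)*(1/5) = W/5 + T*W/5)
81 + S(r(4), 4)*(-6 - 6)**2 = 81 + ((1/5)*4*(1 + 4))*(-6 - 6)**2 = 81 + ((1/5)*4*5)*(-12)**2 = 81 + 4*144 = 81 + 576 = 657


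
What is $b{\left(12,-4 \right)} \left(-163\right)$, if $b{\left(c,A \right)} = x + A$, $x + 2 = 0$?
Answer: $978$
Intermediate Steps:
$x = -2$ ($x = -2 + 0 = -2$)
$b{\left(c,A \right)} = -2 + A$
$b{\left(12,-4 \right)} \left(-163\right) = \left(-2 - 4\right) \left(-163\right) = \left(-6\right) \left(-163\right) = 978$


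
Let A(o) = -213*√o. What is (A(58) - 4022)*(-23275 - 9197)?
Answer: 130602384 + 6916536*√58 ≈ 1.8328e+8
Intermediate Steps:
(A(58) - 4022)*(-23275 - 9197) = (-213*√58 - 4022)*(-23275 - 9197) = (-4022 - 213*√58)*(-32472) = 130602384 + 6916536*√58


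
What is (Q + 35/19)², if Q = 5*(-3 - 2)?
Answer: 193600/361 ≈ 536.29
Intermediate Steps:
Q = -25 (Q = 5*(-5) = -25)
(Q + 35/19)² = (-25 + 35/19)² = (-440/19)² = 193600/361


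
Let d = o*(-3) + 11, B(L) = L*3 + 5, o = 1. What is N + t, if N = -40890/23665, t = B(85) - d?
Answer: 1184538/4733 ≈ 250.27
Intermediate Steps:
B(L) = 5 + 3*L (B(L) = 3*L + 5 = 5 + 3*L)
d = 8 (d = 1*(-3) + 11 = -3 + 11 = 8)
t = 252 (t = (5 + 3*85) - 1*8 = (5 + 255) - 8 = 260 - 8 = 252)
N = -8178/4733 (N = -40890*1/23665 = -8178/4733 ≈ -1.7279)
N + t = -8178/4733 + 252 = 1184538/4733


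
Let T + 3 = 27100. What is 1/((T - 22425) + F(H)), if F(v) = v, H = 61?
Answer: 1/4733 ≈ 0.00021128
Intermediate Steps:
T = 27097 (T = -3 + 27100 = 27097)
1/((T - 22425) + F(H)) = 1/((27097 - 22425) + 61) = 1/(4672 + 61) = 1/4733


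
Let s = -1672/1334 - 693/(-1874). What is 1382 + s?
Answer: 1726337523/1249958 ≈ 1381.1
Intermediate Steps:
s = -1104433/1249958 (s = -1672*1/1334 - 693*(-1/1874) = -836/667 + 693/1874 = -1104433/1249958 ≈ -0.88358)
1382 + s = 1382 - 1104433/1249958 = 1726337523/1249958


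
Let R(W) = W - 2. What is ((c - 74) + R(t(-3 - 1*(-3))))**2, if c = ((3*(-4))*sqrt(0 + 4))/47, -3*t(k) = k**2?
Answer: 12931216/2209 ≈ 5853.9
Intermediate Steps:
t(k) = -k**2/3
R(W) = -2 + W
c = -24/47 (c = -12*sqrt(4)*(1/47) = -12*2*(1/47) = -24*1/47 = -24/47 ≈ -0.51064)
((c - 74) + R(t(-3 - 1*(-3))))**2 = ((-24/47 - 74) + (-2 - (-3 - 1*(-3))**2/3))**2 = (-3502/47 + (-2 - (-3 + 3)**2/3))**2 = (-3502/47 + (-2 - 1/3*0**2))**2 = (-3502/47 + (-2 - 1/3*0))**2 = (-3502/47 + (-2 + 0))**2 = (-3502/47 - 2)**2 = (-3596/47)**2 = 12931216/2209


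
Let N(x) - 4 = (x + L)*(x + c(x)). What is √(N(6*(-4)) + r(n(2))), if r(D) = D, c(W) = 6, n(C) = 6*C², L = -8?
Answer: 2*√151 ≈ 24.576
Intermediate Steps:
N(x) = 4 + (-8 + x)*(6 + x) (N(x) = 4 + (x - 8)*(x + 6) = 4 + (-8 + x)*(6 + x))
√(N(6*(-4)) + r(n(2))) = √((-44 + (6*(-4))² - 12*(-4)) + 6*2²) = √((-44 + (-24)² - 2*(-24)) + 6*4) = √((-44 + 576 + 48) + 24) = √(580 + 24) = √604 = 2*√151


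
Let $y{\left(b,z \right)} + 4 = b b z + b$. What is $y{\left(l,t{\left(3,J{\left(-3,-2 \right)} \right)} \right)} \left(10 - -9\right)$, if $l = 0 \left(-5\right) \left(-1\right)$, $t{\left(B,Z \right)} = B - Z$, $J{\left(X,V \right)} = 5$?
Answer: $-76$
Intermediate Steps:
$l = 0$ ($l = 0 \left(-1\right) = 0$)
$y{\left(b,z \right)} = -4 + b + z b^{2}$ ($y{\left(b,z \right)} = -4 + \left(b b z + b\right) = -4 + \left(b^{2} z + b\right) = -4 + \left(z b^{2} + b\right) = -4 + \left(b + z b^{2}\right) = -4 + b + z b^{2}$)
$y{\left(l,t{\left(3,J{\left(-3,-2 \right)} \right)} \right)} \left(10 - -9\right) = \left(-4 + 0 + \left(3 - 5\right) 0^{2}\right) \left(10 - -9\right) = \left(-4 + 0 + \left(3 - 5\right) 0\right) \left(10 + 9\right) = \left(-4 + 0 - 0\right) 19 = \left(-4 + 0 + 0\right) 19 = \left(-4\right) 19 = -76$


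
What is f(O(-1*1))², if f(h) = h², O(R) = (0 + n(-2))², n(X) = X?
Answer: 256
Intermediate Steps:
O(R) = 4 (O(R) = (0 - 2)² = (-2)² = 4)
f(O(-1*1))² = (4²)² = 16² = 256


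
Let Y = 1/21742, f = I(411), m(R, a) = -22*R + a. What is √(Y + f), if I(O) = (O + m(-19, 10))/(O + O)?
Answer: √20376629468790/4467981 ≈ 1.0103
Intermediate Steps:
m(R, a) = a - 22*R
I(O) = (428 + O)/(2*O) (I(O) = (O + (10 - 22*(-19)))/(O + O) = (O + (10 + 418))/((2*O)) = (O + 428)*(1/(2*O)) = (428 + O)*(1/(2*O)) = (428 + O)/(2*O))
f = 839/822 (f = (½)*(428 + 411)/411 = (½)*(1/411)*839 = 839/822 ≈ 1.0207)
Y = 1/21742 ≈ 4.5994e-5
√(Y + f) = √(1/21742 + 839/822) = √(4560590/4467981) = √20376629468790/4467981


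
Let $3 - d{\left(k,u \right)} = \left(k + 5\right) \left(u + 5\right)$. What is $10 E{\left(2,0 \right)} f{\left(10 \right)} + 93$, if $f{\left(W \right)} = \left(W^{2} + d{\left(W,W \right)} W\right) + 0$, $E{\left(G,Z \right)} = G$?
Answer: $-42307$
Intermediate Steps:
$d{\left(k,u \right)} = 3 - \left(5 + k\right) \left(5 + u\right)$ ($d{\left(k,u \right)} = 3 - \left(k + 5\right) \left(u + 5\right) = 3 - \left(5 + k\right) \left(5 + u\right)$)
$f{\left(W \right)} = W^{2} + W \left(-22 - W^{2} - 10 W\right)$ ($f{\left(W \right)} = \left(W^{2} + \left(-22 - 5 W - 5 W - W W\right) W\right) + 0 = \left(W^{2} + \left(-22 - 5 W - 5 W - W^{2}\right) W\right) + 0 = \left(W^{2} + \left(-22 - W^{2} - 10 W\right) W\right) + 0 = \left(W^{2} + W \left(-22 - W^{2} - 10 W\right)\right) + 0 = W^{2} + W \left(-22 - W^{2} - 10 W\right)$)
$10 E{\left(2,0 \right)} f{\left(10 \right)} + 93 = 10 \cdot 2 \left(\left(-1\right) 10 \left(22 + 10^{2} + 9 \cdot 10\right)\right) + 93 = 20 \left(\left(-1\right) 10 \left(22 + 100 + 90\right)\right) + 93 = 20 \left(\left(-1\right) 10 \cdot 212\right) + 93 = 20 \left(-2120\right) + 93 = -42400 + 93 = -42307$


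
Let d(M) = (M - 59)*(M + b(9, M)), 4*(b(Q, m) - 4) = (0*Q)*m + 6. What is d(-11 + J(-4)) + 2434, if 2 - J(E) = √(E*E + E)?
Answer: 2684 + 143*√3 ≈ 2931.7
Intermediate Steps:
J(E) = 2 - √(E + E²) (J(E) = 2 - √(E*E + E) = 2 - √(E² + E) = 2 - √(E + E²))
b(Q, m) = 11/2 (b(Q, m) = 4 + ((0*Q)*m + 6)/4 = 4 + (0*m + 6)/4 = 4 + (0 + 6)/4 = 4 + (¼)*6 = 4 + 3/2 = 11/2)
d(M) = (-59 + M)*(11/2 + M) (d(M) = (M - 59)*(M + 11/2) = (-59 + M)*(11/2 + M))
d(-11 + J(-4)) + 2434 = (-649/2 + (-11 + (2 - √(-4*(1 - 4))))² - 107*(-11 + (2 - √(-4*(1 - 4))))/2) + 2434 = (-649/2 + (-11 + (2 - √(-4*(-3))))² - 107*(-11 + (2 - √(-4*(-3))))/2) + 2434 = (-649/2 + (-11 + (2 - √12))² - 107*(-11 + (2 - √12))/2) + 2434 = (-649/2 + (-11 + (2 - 2*√3))² - 107*(-11 + (2 - 2*√3))/2) + 2434 = (-649/2 + (-9 - 2*√3)² - 107*(-9 - 2*√3)/2) + 2434 = (-649/2 + (-9 - 2*√3)² + (963/2 + 107*√3)) + 2434 = (157 + (-9 - 2*√3)² + 107*√3) + 2434 = 2591 + (-9 - 2*√3)² + 107*√3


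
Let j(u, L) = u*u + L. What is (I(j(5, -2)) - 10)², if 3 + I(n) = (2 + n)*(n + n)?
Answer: 1292769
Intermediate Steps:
j(u, L) = L + u² (j(u, L) = u² + L = L + u²)
I(n) = -3 + 2*n*(2 + n) (I(n) = -3 + (2 + n)*(n + n) = -3 + (2 + n)*(2*n) = -3 + 2*n*(2 + n))
(I(j(5, -2)) - 10)² = ((-3 + 2*(-2 + 5²)² + 4*(-2 + 5²)) - 10)² = ((-3 + 2*(-2 + 25)² + 4*(-2 + 25)) - 10)² = ((-3 + 2*23² + 4*23) - 10)² = ((-3 + 2*529 + 92) - 10)² = ((-3 + 1058 + 92) - 10)² = (1147 - 10)² = 1137² = 1292769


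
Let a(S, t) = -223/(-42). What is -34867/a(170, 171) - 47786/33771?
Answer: -49465381472/7530933 ≈ -6568.3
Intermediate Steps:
a(S, t) = 223/42 (a(S, t) = -223*(-1/42) = 223/42)
-34867/a(170, 171) - 47786/33771 = -34867/223/42 - 47786/33771 = -34867*42/223 - 47786*1/33771 = -1464414/223 - 47786/33771 = -49465381472/7530933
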